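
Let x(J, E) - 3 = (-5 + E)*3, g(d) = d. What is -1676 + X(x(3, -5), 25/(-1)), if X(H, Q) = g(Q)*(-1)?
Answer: -1651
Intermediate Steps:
x(J, E) = -12 + 3*E (x(J, E) = 3 + (-5 + E)*3 = 3 + (-15 + 3*E) = -12 + 3*E)
X(H, Q) = -Q (X(H, Q) = Q*(-1) = -Q)
-1676 + X(x(3, -5), 25/(-1)) = -1676 - 25/(-1) = -1676 - 25*(-1) = -1676 - 1*(-25) = -1676 + 25 = -1651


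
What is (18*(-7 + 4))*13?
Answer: -702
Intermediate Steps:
(18*(-7 + 4))*13 = (18*(-3))*13 = -54*13 = -702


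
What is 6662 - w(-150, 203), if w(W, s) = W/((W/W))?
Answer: 6812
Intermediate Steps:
w(W, s) = W (w(W, s) = W/1 = W*1 = W)
6662 - w(-150, 203) = 6662 - 1*(-150) = 6662 + 150 = 6812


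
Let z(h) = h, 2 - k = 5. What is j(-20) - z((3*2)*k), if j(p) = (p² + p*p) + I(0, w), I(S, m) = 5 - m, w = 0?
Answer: 823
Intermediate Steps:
k = -3 (k = 2 - 1*5 = 2 - 5 = -3)
j(p) = 5 + 2*p² (j(p) = (p² + p*p) + (5 - 1*0) = (p² + p²) + (5 + 0) = 2*p² + 5 = 5 + 2*p²)
j(-20) - z((3*2)*k) = (5 + 2*(-20)²) - 3*2*(-3) = (5 + 2*400) - 6*(-3) = (5 + 800) - 1*(-18) = 805 + 18 = 823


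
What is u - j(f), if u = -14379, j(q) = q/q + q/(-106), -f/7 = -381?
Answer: -1521613/106 ≈ -14355.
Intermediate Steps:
f = 2667 (f = -7*(-381) = 2667)
j(q) = 1 - q/106 (j(q) = 1 + q*(-1/106) = 1 - q/106)
u - j(f) = -14379 - (1 - 1/106*2667) = -14379 - (1 - 2667/106) = -14379 - 1*(-2561/106) = -14379 + 2561/106 = -1521613/106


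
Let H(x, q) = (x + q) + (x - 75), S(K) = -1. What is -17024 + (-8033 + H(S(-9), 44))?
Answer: -25090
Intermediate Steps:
H(x, q) = -75 + q + 2*x (H(x, q) = (q + x) + (-75 + x) = -75 + q + 2*x)
-17024 + (-8033 + H(S(-9), 44)) = -17024 + (-8033 + (-75 + 44 + 2*(-1))) = -17024 + (-8033 + (-75 + 44 - 2)) = -17024 + (-8033 - 33) = -17024 - 8066 = -25090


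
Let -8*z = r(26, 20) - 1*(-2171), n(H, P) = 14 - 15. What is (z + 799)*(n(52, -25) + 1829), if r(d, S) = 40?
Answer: 1910717/2 ≈ 9.5536e+5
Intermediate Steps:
n(H, P) = -1
z = -2211/8 (z = -(40 - 1*(-2171))/8 = -(40 + 2171)/8 = -⅛*2211 = -2211/8 ≈ -276.38)
(z + 799)*(n(52, -25) + 1829) = (-2211/8 + 799)*(-1 + 1829) = (4181/8)*1828 = 1910717/2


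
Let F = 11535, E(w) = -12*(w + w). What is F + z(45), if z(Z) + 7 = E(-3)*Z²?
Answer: 157328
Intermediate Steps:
E(w) = -24*w
z(Z) = -7 + 72*Z² (z(Z) = -7 + (-24*(-3))*Z² = -7 + 72*Z²)
F + z(45) = 11535 + (-7 + 72*45²) = 11535 + (-7 + 72*2025) = 11535 + (-7 + 145800) = 11535 + 145793 = 157328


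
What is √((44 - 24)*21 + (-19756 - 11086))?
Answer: I*√30422 ≈ 174.42*I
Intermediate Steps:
√((44 - 24)*21 + (-19756 - 11086)) = √(20*21 - 30842) = √(420 - 30842) = √(-30422) = I*√30422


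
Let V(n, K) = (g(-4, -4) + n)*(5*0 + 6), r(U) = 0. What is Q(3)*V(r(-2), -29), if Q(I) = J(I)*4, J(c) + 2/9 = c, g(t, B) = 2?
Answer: 400/3 ≈ 133.33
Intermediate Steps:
J(c) = -2/9 + c
V(n, K) = 12 + 6*n (V(n, K) = (2 + n)*(5*0 + 6) = (2 + n)*(0 + 6) = (2 + n)*6 = 12 + 6*n)
Q(I) = -8/9 + 4*I (Q(I) = (-2/9 + I)*4 = -8/9 + 4*I)
Q(3)*V(r(-2), -29) = (-8/9 + 4*3)*(12 + 6*0) = (-8/9 + 12)*(12 + 0) = (100/9)*12 = 400/3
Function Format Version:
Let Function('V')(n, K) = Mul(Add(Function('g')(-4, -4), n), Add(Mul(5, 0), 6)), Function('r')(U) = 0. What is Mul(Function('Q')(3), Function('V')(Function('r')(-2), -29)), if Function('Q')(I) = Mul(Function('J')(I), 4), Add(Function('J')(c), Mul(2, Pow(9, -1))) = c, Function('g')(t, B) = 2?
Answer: Rational(400, 3) ≈ 133.33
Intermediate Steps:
Function('J')(c) = Add(Rational(-2, 9), c)
Function('V')(n, K) = Add(12, Mul(6, n)) (Function('V')(n, K) = Mul(Add(2, n), Add(Mul(5, 0), 6)) = Mul(Add(2, n), Add(0, 6)) = Mul(Add(2, n), 6) = Add(12, Mul(6, n)))
Function('Q')(I) = Add(Rational(-8, 9), Mul(4, I)) (Function('Q')(I) = Mul(Add(Rational(-2, 9), I), 4) = Add(Rational(-8, 9), Mul(4, I)))
Mul(Function('Q')(3), Function('V')(Function('r')(-2), -29)) = Mul(Add(Rational(-8, 9), Mul(4, 3)), Add(12, Mul(6, 0))) = Mul(Add(Rational(-8, 9), 12), Add(12, 0)) = Mul(Rational(100, 9), 12) = Rational(400, 3)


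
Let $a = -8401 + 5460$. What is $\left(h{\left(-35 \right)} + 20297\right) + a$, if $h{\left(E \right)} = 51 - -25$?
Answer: $17432$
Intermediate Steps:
$h{\left(E \right)} = 76$ ($h{\left(E \right)} = 51 + 25 = 76$)
$a = -2941$
$\left(h{\left(-35 \right)} + 20297\right) + a = \left(76 + 20297\right) - 2941 = 20373 - 2941 = 17432$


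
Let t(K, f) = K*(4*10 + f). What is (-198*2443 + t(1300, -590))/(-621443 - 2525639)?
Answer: 599357/1573541 ≈ 0.38090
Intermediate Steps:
t(K, f) = K*(40 + f)
(-198*2443 + t(1300, -590))/(-621443 - 2525639) = (-198*2443 + 1300*(40 - 590))/(-621443 - 2525639) = (-483714 + 1300*(-550))/(-3147082) = (-483714 - 715000)*(-1/3147082) = -1198714*(-1/3147082) = 599357/1573541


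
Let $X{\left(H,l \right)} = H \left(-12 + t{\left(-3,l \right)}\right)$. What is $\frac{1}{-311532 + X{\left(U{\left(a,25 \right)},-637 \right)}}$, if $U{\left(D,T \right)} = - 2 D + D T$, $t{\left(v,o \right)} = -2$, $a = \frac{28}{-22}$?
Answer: $- \frac{11}{3422344} \approx -3.2142 \cdot 10^{-6}$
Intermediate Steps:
$a = - \frac{14}{11}$ ($a = 28 \left(- \frac{1}{22}\right) = - \frac{14}{11} \approx -1.2727$)
$X{\left(H,l \right)} = - 14 H$ ($X{\left(H,l \right)} = H \left(-12 - 2\right) = H \left(-14\right) = - 14 H$)
$\frac{1}{-311532 + X{\left(U{\left(a,25 \right)},-637 \right)}} = \frac{1}{-311532 - 14 \left(- \frac{14 \left(-2 + 25\right)}{11}\right)} = \frac{1}{-311532 - 14 \left(\left(- \frac{14}{11}\right) 23\right)} = \frac{1}{-311532 - - \frac{4508}{11}} = \frac{1}{-311532 + \frac{4508}{11}} = \frac{1}{- \frac{3422344}{11}} = - \frac{11}{3422344}$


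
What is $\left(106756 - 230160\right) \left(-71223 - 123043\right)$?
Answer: $23973201464$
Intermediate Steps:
$\left(106756 - 230160\right) \left(-71223 - 123043\right) = \left(106756 - 230160\right) \left(-194266\right) = \left(-123404\right) \left(-194266\right) = 23973201464$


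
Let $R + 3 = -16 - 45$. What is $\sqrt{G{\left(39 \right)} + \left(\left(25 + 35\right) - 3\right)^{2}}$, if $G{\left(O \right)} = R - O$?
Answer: $11 \sqrt{26} \approx 56.089$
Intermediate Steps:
$R = -64$ ($R = -3 - 61 = -64$)
$G{\left(O \right)} = -64 - O$
$\sqrt{G{\left(39 \right)} + \left(\left(25 + 35\right) - 3\right)^{2}} = \sqrt{\left(-64 - 39\right) + \left(\left(25 + 35\right) - 3\right)^{2}} = \sqrt{\left(-64 - 39\right) + \left(60 - 3\right)^{2}} = \sqrt{-103 + 57^{2}} = \sqrt{-103 + 3249} = \sqrt{3146} = 11 \sqrt{26}$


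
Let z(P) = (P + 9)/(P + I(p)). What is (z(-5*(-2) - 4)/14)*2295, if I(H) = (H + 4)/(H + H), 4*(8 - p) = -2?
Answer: 585225/1603 ≈ 365.08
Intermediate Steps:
p = 17/2 (p = 8 - ¼*(-2) = 8 + ½ = 17/2 ≈ 8.5000)
I(H) = (4 + H)/(2*H) (I(H) = (4 + H)/((2*H)) = (4 + H)*(1/(2*H)) = (4 + H)/(2*H))
z(P) = (9 + P)/(25/34 + P) (z(P) = (P + 9)/(P + (4 + 17/2)/(2*(17/2))) = (9 + P)/(P + (½)*(2/17)*(25/2)) = (9 + P)/(P + 25/34) = (9 + P)/(25/34 + P))
(z(-5*(-2) - 4)/14)*2295 = ((34*(9 + (-5*(-2) - 4))/(25 + 34*(-5*(-2) - 4)))/14)*2295 = ((34*(9 + (10 - 4))/(25 + 34*(10 - 4)))*(1/14))*2295 = ((34*(9 + 6)/(25 + 34*6))*(1/14))*2295 = ((34*15/(25 + 204))*(1/14))*2295 = ((34*15/229)*(1/14))*2295 = ((34*(1/229)*15)*(1/14))*2295 = ((510/229)*(1/14))*2295 = (255/1603)*2295 = 585225/1603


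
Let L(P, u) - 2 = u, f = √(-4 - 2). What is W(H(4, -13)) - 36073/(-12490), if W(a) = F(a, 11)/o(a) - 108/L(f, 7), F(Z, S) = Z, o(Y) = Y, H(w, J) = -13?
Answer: -101317/12490 ≈ -8.1118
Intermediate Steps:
f = I*√6 (f = √(-6) = I*√6 ≈ 2.4495*I)
L(P, u) = 2 + u
W(a) = -11 (W(a) = a/a - 108/(2 + 7) = 1 - 108/9 = 1 - 108*⅑ = 1 - 12 = -11)
W(H(4, -13)) - 36073/(-12490) = -11 - 36073/(-12490) = -11 - 36073*(-1)/12490 = -11 - 1*(-36073/12490) = -11 + 36073/12490 = -101317/12490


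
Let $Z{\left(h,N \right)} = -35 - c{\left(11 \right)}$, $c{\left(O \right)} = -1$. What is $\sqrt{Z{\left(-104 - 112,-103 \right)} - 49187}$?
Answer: $3 i \sqrt{5469} \approx 221.86 i$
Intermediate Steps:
$Z{\left(h,N \right)} = -34$ ($Z{\left(h,N \right)} = -35 - -1 = -35 + 1 = -34$)
$\sqrt{Z{\left(-104 - 112,-103 \right)} - 49187} = \sqrt{-34 - 49187} = \sqrt{-49221} = 3 i \sqrt{5469}$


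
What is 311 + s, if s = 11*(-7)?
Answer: 234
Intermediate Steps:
s = -77
311 + s = 311 - 77 = 234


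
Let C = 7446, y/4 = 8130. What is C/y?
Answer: 1241/5420 ≈ 0.22897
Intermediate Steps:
y = 32520 (y = 4*8130 = 32520)
C/y = 7446/32520 = 7446*(1/32520) = 1241/5420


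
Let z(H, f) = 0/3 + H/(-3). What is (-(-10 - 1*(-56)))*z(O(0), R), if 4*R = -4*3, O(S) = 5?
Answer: 230/3 ≈ 76.667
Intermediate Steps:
R = -3 (R = (-4*3)/4 = (¼)*(-12) = -3)
z(H, f) = -H/3 (z(H, f) = 0*(⅓) + H*(-⅓) = 0 - H/3 = -H/3)
(-(-10 - 1*(-56)))*z(O(0), R) = (-(-10 - 1*(-56)))*(-⅓*5) = -(-10 + 56)*(-5/3) = -1*46*(-5/3) = -46*(-5/3) = 230/3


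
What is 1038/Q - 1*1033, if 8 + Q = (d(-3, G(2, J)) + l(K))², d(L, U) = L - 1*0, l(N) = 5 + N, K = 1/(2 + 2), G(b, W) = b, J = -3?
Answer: -65159/47 ≈ -1386.4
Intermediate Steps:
K = ¼ (K = 1/4 = ¼ ≈ 0.25000)
d(L, U) = L (d(L, U) = L + 0 = L)
Q = -47/16 (Q = -8 + (-3 + (5 + ¼))² = -8 + (-3 + 21/4)² = -8 + (9/4)² = -8 + 81/16 = -47/16 ≈ -2.9375)
1038/Q - 1*1033 = 1038/(-47/16) - 1*1033 = 1038*(-16/47) - 1033 = -16608/47 - 1033 = -65159/47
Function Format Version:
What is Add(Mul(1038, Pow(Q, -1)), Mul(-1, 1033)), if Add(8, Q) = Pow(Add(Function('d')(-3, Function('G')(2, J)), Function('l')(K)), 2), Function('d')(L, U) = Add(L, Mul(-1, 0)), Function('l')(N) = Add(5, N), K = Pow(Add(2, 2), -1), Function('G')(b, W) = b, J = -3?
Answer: Rational(-65159, 47) ≈ -1386.4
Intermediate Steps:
K = Rational(1, 4) (K = Pow(4, -1) = Rational(1, 4) ≈ 0.25000)
Function('d')(L, U) = L (Function('d')(L, U) = Add(L, 0) = L)
Q = Rational(-47, 16) (Q = Add(-8, Pow(Add(-3, Add(5, Rational(1, 4))), 2)) = Add(-8, Pow(Add(-3, Rational(21, 4)), 2)) = Add(-8, Pow(Rational(9, 4), 2)) = Add(-8, Rational(81, 16)) = Rational(-47, 16) ≈ -2.9375)
Add(Mul(1038, Pow(Q, -1)), Mul(-1, 1033)) = Add(Mul(1038, Pow(Rational(-47, 16), -1)), Mul(-1, 1033)) = Add(Mul(1038, Rational(-16, 47)), -1033) = Add(Rational(-16608, 47), -1033) = Rational(-65159, 47)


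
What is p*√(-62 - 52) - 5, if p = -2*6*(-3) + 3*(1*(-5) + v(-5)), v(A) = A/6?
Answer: -5 + 37*I*√114/2 ≈ -5.0 + 197.53*I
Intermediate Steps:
v(A) = A/6 (v(A) = A*(⅙) = A/6)
p = 37/2 (p = -2*6*(-3) + 3*(1*(-5) + (⅙)*(-5)) = -12*(-3) + 3*(-5 - ⅚) = 36 + 3*(-35/6) = 36 - 35/2 = 37/2 ≈ 18.500)
p*√(-62 - 52) - 5 = 37*√(-62 - 52)/2 - 5 = 37*√(-114)/2 - 5 = 37*(I*√114)/2 - 5 = 37*I*√114/2 - 5 = -5 + 37*I*√114/2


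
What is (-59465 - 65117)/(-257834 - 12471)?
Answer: 124582/270305 ≈ 0.46089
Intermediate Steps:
(-59465 - 65117)/(-257834 - 12471) = -124582/(-270305) = -124582*(-1/270305) = 124582/270305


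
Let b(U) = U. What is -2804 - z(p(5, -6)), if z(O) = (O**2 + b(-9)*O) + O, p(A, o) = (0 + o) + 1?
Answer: -2869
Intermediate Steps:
p(A, o) = 1 + o (p(A, o) = o + 1 = 1 + o)
z(O) = O**2 - 8*O (z(O) = (O**2 - 9*O) + O = O**2 - 8*O)
-2804 - z(p(5, -6)) = -2804 - (1 - 6)*(-8 + (1 - 6)) = -2804 - (-5)*(-8 - 5) = -2804 - (-5)*(-13) = -2804 - 1*65 = -2804 - 65 = -2869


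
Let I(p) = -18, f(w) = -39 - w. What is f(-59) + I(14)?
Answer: 2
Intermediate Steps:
f(-59) + I(14) = (-39 - 1*(-59)) - 18 = (-39 + 59) - 18 = 20 - 18 = 2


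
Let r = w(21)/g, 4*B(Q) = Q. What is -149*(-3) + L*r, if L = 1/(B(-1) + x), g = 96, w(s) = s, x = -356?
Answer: 5095793/11400 ≈ 447.00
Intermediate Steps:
B(Q) = Q/4
r = 7/32 (r = 21/96 = 21*(1/96) = 7/32 ≈ 0.21875)
L = -4/1425 (L = 1/((¼)*(-1) - 356) = 1/(-¼ - 356) = 1/(-1425/4) = -4/1425 ≈ -0.0028070)
-149*(-3) + L*r = -149*(-3) - 4/1425*7/32 = 447 - 7/11400 = 5095793/11400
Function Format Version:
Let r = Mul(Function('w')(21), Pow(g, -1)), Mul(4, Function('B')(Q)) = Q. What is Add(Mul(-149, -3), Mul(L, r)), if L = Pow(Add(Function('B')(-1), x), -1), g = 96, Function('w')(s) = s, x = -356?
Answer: Rational(5095793, 11400) ≈ 447.00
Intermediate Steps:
Function('B')(Q) = Mul(Rational(1, 4), Q)
r = Rational(7, 32) (r = Mul(21, Pow(96, -1)) = Mul(21, Rational(1, 96)) = Rational(7, 32) ≈ 0.21875)
L = Rational(-4, 1425) (L = Pow(Add(Mul(Rational(1, 4), -1), -356), -1) = Pow(Add(Rational(-1, 4), -356), -1) = Pow(Rational(-1425, 4), -1) = Rational(-4, 1425) ≈ -0.0028070)
Add(Mul(-149, -3), Mul(L, r)) = Add(Mul(-149, -3), Mul(Rational(-4, 1425), Rational(7, 32))) = Add(447, Rational(-7, 11400)) = Rational(5095793, 11400)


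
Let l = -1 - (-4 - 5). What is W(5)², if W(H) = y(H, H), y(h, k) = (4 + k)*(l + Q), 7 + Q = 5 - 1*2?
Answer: 1296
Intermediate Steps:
Q = -4 (Q = -7 + (5 - 1*2) = -7 + (5 - 2) = -7 + 3 = -4)
l = 8 (l = -1 - 1*(-9) = -1 + 9 = 8)
y(h, k) = 16 + 4*k (y(h, k) = (4 + k)*(8 - 4) = (4 + k)*4 = 16 + 4*k)
W(H) = 16 + 4*H
W(5)² = (16 + 4*5)² = (16 + 20)² = 36² = 1296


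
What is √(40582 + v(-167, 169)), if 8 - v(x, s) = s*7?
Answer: √39407 ≈ 198.51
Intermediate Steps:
v(x, s) = 8 - 7*s (v(x, s) = 8 - s*7 = 8 - 7*s)
√(40582 + v(-167, 169)) = √(40582 + (8 - 7*169)) = √(40582 + (8 - 1183)) = √(40582 - 1175) = √39407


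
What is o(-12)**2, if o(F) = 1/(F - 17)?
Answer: 1/841 ≈ 0.0011891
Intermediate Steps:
o(F) = 1/(-17 + F)
o(-12)**2 = (1/(-17 - 12))**2 = (1/(-29))**2 = (-1/29)**2 = 1/841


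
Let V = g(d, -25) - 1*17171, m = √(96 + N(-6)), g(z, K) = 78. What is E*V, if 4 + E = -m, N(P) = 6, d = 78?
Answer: 68372 + 17093*√102 ≈ 2.4100e+5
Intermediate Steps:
m = √102 (m = √(96 + 6) = √102 ≈ 10.100)
V = -17093 (V = 78 - 1*17171 = 78 - 17171 = -17093)
E = -4 - √102 ≈ -14.100
E*V = (-4 - √102)*(-17093) = 68372 + 17093*√102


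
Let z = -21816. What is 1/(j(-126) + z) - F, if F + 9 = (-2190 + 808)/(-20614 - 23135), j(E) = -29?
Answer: 8571038606/955696905 ≈ 8.9684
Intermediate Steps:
F = -392359/43749 (F = -9 + (-2190 + 808)/(-20614 - 23135) = -9 - 1382/(-43749) = -9 - 1382*(-1/43749) = -9 + 1382/43749 = -392359/43749 ≈ -8.9684)
1/(j(-126) + z) - F = 1/(-29 - 21816) - 1*(-392359/43749) = 1/(-21845) + 392359/43749 = -1/21845 + 392359/43749 = 8571038606/955696905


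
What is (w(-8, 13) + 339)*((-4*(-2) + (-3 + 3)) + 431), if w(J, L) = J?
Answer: 145309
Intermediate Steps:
(w(-8, 13) + 339)*((-4*(-2) + (-3 + 3)) + 431) = (-8 + 339)*((-4*(-2) + (-3 + 3)) + 431) = 331*((8 + 0) + 431) = 331*(8 + 431) = 331*439 = 145309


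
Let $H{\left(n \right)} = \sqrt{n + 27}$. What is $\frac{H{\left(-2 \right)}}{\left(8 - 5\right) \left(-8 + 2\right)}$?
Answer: $- \frac{5}{18} \approx -0.27778$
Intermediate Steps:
$H{\left(n \right)} = \sqrt{27 + n}$
$\frac{H{\left(-2 \right)}}{\left(8 - 5\right) \left(-8 + 2\right)} = \frac{\sqrt{27 - 2}}{\left(8 - 5\right) \left(-8 + 2\right)} = \frac{\sqrt{25}}{\left(8 - 5\right) \left(-6\right)} = \frac{5}{\left(8 - 5\right) \left(-6\right)} = \frac{5}{3 \left(-6\right)} = \frac{5}{-18} = 5 \left(- \frac{1}{18}\right) = - \frac{5}{18}$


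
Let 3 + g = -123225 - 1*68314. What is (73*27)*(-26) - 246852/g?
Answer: -4907757240/95771 ≈ -51245.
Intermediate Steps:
g = -191542 (g = -3 + (-123225 - 1*68314) = -3 + (-123225 - 68314) = -3 - 191539 = -191542)
(73*27)*(-26) - 246852/g = (73*27)*(-26) - 246852/(-191542) = 1971*(-26) - 246852*(-1)/191542 = -51246 - 1*(-123426/95771) = -51246 + 123426/95771 = -4907757240/95771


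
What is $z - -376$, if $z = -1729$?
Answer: $-1353$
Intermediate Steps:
$z - -376 = -1729 - -376 = -1729 + \left(390 - 14\right) = -1729 + 376 = -1353$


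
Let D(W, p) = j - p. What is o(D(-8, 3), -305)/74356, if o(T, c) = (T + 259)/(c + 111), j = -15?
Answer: -241/14425064 ≈ -1.6707e-5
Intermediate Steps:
D(W, p) = -15 - p
o(T, c) = (259 + T)/(111 + c)
o(D(-8, 3), -305)/74356 = ((259 + (-15 - 1*3))/(111 - 305))/74356 = ((259 + (-15 - 3))/(-194))*(1/74356) = -(259 - 18)/194*(1/74356) = -1/194*241*(1/74356) = -241/194*1/74356 = -241/14425064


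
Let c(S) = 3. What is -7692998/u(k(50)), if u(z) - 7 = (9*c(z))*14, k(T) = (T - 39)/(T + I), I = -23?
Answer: -7692998/385 ≈ -19982.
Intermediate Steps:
k(T) = (-39 + T)/(-23 + T) (k(T) = (T - 39)/(T - 23) = (-39 + T)/(-23 + T))
u(z) = 385 (u(z) = 7 + (9*3)*14 = 7 + 27*14 = 7 + 378 = 385)
-7692998/u(k(50)) = -7692998/385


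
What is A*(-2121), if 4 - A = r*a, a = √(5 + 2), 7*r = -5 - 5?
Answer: -8484 - 3030*√7 ≈ -16501.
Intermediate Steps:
r = -10/7 (r = (-5 - 5)/7 = (⅐)*(-10) = -10/7 ≈ -1.4286)
a = √7 ≈ 2.6458
A = 4 + 10*√7/7 (A = 4 - (-10)*√7/7 = 4 + 10*√7/7 ≈ 7.7796)
A*(-2121) = (4 + 10*√7/7)*(-2121) = -8484 - 3030*√7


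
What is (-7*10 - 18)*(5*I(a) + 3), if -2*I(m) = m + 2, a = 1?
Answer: 396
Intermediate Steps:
I(m) = -1 - m/2 (I(m) = -(m + 2)/2 = -(2 + m)/2 = -1 - m/2)
(-7*10 - 18)*(5*I(a) + 3) = (-7*10 - 18)*(5*(-1 - ½*1) + 3) = (-70 - 18)*(5*(-1 - ½) + 3) = -88*(5*(-3/2) + 3) = -88*(-15/2 + 3) = -88*(-9/2) = 396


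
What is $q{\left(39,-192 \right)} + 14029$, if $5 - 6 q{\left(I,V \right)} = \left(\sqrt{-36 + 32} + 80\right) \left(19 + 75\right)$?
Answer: $\frac{25553}{2} - \frac{94 i}{3} \approx 12777.0 - 31.333 i$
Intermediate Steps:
$q{\left(I,V \right)} = - \frac{2505}{2} - \frac{94 i}{3}$ ($q{\left(I,V \right)} = \frac{5}{6} - \frac{\left(\sqrt{-36 + 32} + 80\right) \left(19 + 75\right)}{6} = \frac{5}{6} - \frac{\left(\sqrt{-4} + 80\right) 94}{6} = \frac{5}{6} - \frac{\left(2 i + 80\right) 94}{6} = \frac{5}{6} - \frac{\left(80 + 2 i\right) 94}{6} = \frac{5}{6} - \frac{7520 + 188 i}{6} = \frac{5}{6} - \left(\frac{3760}{3} + \frac{94 i}{3}\right) = - \frac{2505}{2} - \frac{94 i}{3}$)
$q{\left(39,-192 \right)} + 14029 = \left(- \frac{2505}{2} - \frac{94 i}{3}\right) + 14029 = \frac{25553}{2} - \frac{94 i}{3}$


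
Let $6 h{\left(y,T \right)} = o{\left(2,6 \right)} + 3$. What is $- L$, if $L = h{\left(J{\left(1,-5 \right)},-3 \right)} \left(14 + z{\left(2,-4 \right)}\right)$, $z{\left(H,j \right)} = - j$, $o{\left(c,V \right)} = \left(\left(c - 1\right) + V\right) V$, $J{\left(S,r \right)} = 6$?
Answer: $-135$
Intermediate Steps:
$o{\left(c,V \right)} = V \left(-1 + V + c\right)$ ($o{\left(c,V \right)} = \left(\left(-1 + c\right) + V\right) V = \left(-1 + V + c\right) V = V \left(-1 + V + c\right)$)
$h{\left(y,T \right)} = \frac{15}{2}$ ($h{\left(y,T \right)} = \frac{6 \left(-1 + 6 + 2\right) + 3}{6} = \frac{6 \cdot 7 + 3}{6} = \frac{42 + 3}{6} = \frac{1}{6} \cdot 45 = \frac{15}{2}$)
$L = 135$ ($L = \frac{15 \left(14 - -4\right)}{2} = \frac{15 \left(14 + 4\right)}{2} = \frac{15}{2} \cdot 18 = 135$)
$- L = \left(-1\right) 135 = -135$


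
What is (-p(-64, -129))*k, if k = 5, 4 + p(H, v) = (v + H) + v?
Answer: 1630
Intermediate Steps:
p(H, v) = -4 + H + 2*v (p(H, v) = -4 + ((v + H) + v) = -4 + ((H + v) + v) = -4 + (H + 2*v) = -4 + H + 2*v)
(-p(-64, -129))*k = -(-4 - 64 + 2*(-129))*5 = -(-4 - 64 - 258)*5 = -1*(-326)*5 = 326*5 = 1630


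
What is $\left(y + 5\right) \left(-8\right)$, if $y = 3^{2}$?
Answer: $-112$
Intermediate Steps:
$y = 9$
$\left(y + 5\right) \left(-8\right) = \left(9 + 5\right) \left(-8\right) = 14 \left(-8\right) = -112$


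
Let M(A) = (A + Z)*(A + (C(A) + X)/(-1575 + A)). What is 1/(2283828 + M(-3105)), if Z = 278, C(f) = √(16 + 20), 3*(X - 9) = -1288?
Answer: 14040/155302234559 ≈ 9.0404e-8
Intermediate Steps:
X = -1261/3 (X = 9 + (⅓)*(-1288) = 9 - 1288/3 = -1261/3 ≈ -420.33)
C(f) = 6 (C(f) = √36 = 6)
M(A) = (278 + A)*(A - 1243/(3*(-1575 + A))) (M(A) = (A + 278)*(A + (6 - 1261/3)/(-1575 + A)) = (278 + A)*(A - 1243/(3*(-1575 + A))))
1/(2283828 + M(-3105)) = 1/(2283828 + (-345554 - 1314793*(-3105) - 3891*(-3105)² + 3*(-3105)³)/(3*(-1575 - 3105))) = 1/(2283828 + (⅓)*(-345554 + 4082432265 - 3891*9641025 + 3*(-29935382625))/(-4680)) = 1/(2283828 + (⅓)*(-1/4680)*(-345554 + 4082432265 - 37513228275 - 89806147875)) = 1/(2283828 + (⅓)*(-1/4680)*(-123237289439)) = 1/(2283828 + 123237289439/14040) = 1/(155302234559/14040) = 14040/155302234559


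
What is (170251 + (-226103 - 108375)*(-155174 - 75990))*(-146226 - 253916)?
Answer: -30938756418055306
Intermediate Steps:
(170251 + (-226103 - 108375)*(-155174 - 75990))*(-146226 - 253916) = (170251 - 334478*(-231164))*(-400142) = (170251 + 77319272392)*(-400142) = 77319442643*(-400142) = -30938756418055306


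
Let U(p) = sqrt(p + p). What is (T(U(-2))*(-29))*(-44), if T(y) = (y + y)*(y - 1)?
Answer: -10208 - 5104*I ≈ -10208.0 - 5104.0*I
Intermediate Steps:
U(p) = sqrt(2)*sqrt(p) (U(p) = sqrt(2*p) = sqrt(2)*sqrt(p))
T(y) = 2*y*(-1 + y) (T(y) = (2*y)*(-1 + y) = 2*y*(-1 + y))
(T(U(-2))*(-29))*(-44) = ((2*(sqrt(2)*sqrt(-2))*(-1 + sqrt(2)*sqrt(-2)))*(-29))*(-44) = ((2*(sqrt(2)*(I*sqrt(2)))*(-1 + sqrt(2)*(I*sqrt(2))))*(-29))*(-44) = ((2*(2*I)*(-1 + 2*I))*(-29))*(-44) = ((4*I*(-1 + 2*I))*(-29))*(-44) = -116*I*(-1 + 2*I)*(-44) = 5104*I*(-1 + 2*I)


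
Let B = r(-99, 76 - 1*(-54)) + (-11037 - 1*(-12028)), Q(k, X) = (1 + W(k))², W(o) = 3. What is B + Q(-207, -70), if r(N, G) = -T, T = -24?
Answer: 1031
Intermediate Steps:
Q(k, X) = 16 (Q(k, X) = (1 + 3)² = 4² = 16)
r(N, G) = 24 (r(N, G) = -1*(-24) = 24)
B = 1015 (B = 24 + (-11037 - 1*(-12028)) = 24 + (-11037 + 12028) = 24 + 991 = 1015)
B + Q(-207, -70) = 1015 + 16 = 1031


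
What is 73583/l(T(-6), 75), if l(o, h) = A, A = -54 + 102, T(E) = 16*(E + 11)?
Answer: 73583/48 ≈ 1533.0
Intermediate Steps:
T(E) = 176 + 16*E (T(E) = 16*(11 + E) = 176 + 16*E)
A = 48
l(o, h) = 48
73583/l(T(-6), 75) = 73583/48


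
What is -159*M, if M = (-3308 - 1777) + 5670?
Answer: -93015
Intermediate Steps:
M = 585 (M = -5085 + 5670 = 585)
-159*M = -159*585 = -93015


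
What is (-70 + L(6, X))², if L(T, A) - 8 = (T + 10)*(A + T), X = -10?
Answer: 15876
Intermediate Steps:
L(T, A) = 8 + (10 + T)*(A + T) (L(T, A) = 8 + (T + 10)*(A + T) = 8 + (10 + T)*(A + T))
(-70 + L(6, X))² = (-70 + (8 + 6² + 10*(-10) + 10*6 - 10*6))² = (-70 + (8 + 36 - 100 + 60 - 60))² = (-70 - 56)² = (-126)² = 15876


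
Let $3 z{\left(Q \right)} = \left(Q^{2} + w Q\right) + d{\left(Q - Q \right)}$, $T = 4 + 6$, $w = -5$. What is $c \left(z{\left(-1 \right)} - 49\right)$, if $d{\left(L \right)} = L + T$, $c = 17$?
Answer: $- \frac{2227}{3} \approx -742.33$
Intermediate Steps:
$T = 10$
$d{\left(L \right)} = 10 + L$ ($d{\left(L \right)} = L + 10 = 10 + L$)
$z{\left(Q \right)} = \frac{10}{3} - \frac{5 Q}{3} + \frac{Q^{2}}{3}$ ($z{\left(Q \right)} = \frac{\left(Q^{2} - 5 Q\right) + \left(10 + \left(Q - Q\right)\right)}{3} = \frac{\left(Q^{2} - 5 Q\right) + \left(10 + 0\right)}{3} = \frac{\left(Q^{2} - 5 Q\right) + 10}{3} = \frac{10 + Q^{2} - 5 Q}{3} = \frac{10}{3} - \frac{5 Q}{3} + \frac{Q^{2}}{3}$)
$c \left(z{\left(-1 \right)} - 49\right) = 17 \left(\left(\frac{10}{3} - - \frac{5}{3} + \frac{\left(-1\right)^{2}}{3}\right) - 49\right) = 17 \left(\left(\frac{10}{3} + \frac{5}{3} + \frac{1}{3} \cdot 1\right) - 49\right) = 17 \left(\left(\frac{10}{3} + \frac{5}{3} + \frac{1}{3}\right) - 49\right) = 17 \left(\frac{16}{3} - 49\right) = 17 \left(- \frac{131}{3}\right) = - \frac{2227}{3}$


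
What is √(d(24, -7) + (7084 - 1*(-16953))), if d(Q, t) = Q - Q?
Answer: 43*√13 ≈ 155.04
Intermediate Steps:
d(Q, t) = 0
√(d(24, -7) + (7084 - 1*(-16953))) = √(0 + (7084 - 1*(-16953))) = √(0 + (7084 + 16953)) = √(0 + 24037) = √24037 = 43*√13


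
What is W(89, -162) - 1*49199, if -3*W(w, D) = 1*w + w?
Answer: -147775/3 ≈ -49258.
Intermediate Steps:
W(w, D) = -2*w/3 (W(w, D) = -(1*w + w)/3 = -(w + w)/3 = -2*w/3)
W(89, -162) - 1*49199 = -⅔*89 - 1*49199 = -178/3 - 49199 = -147775/3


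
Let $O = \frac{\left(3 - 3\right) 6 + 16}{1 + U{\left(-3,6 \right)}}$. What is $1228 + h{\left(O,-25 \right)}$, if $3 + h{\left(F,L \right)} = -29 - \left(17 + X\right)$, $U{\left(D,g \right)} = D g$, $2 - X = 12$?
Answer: $1189$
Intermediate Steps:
$X = -10$ ($X = 2 - 12 = -10$)
$O = - \frac{16}{17}$ ($O = \frac{\left(3 - 3\right) 6 + 16}{1 - 18} = \frac{0 \cdot 6 + 16}{1 - 18} = \frac{0 + 16}{-17} = 16 \left(- \frac{1}{17}\right) = - \frac{16}{17} \approx -0.94118$)
$h{\left(F,L \right)} = -39$ ($h{\left(F,L \right)} = -3 - 36 = -39$)
$1228 + h{\left(O,-25 \right)} = 1228 - 39 = 1189$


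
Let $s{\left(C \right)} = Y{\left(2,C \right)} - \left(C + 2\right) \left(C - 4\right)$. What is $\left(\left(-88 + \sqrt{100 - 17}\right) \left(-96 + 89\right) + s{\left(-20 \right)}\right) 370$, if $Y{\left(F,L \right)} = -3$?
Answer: $66970 - 2590 \sqrt{83} \approx 43374.0$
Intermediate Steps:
$s{\left(C \right)} = -3 - \left(-4 + C\right) \left(2 + C\right)$ ($s{\left(C \right)} = -3 - \left(C + 2\right) \left(C - 4\right) = -3 - \left(2 + C\right) \left(-4 + C\right) = -3 - \left(-4 + C\right) \left(2 + C\right)$)
$\left(\left(-88 + \sqrt{100 - 17}\right) \left(-96 + 89\right) + s{\left(-20 \right)}\right) 370 = \left(\left(-88 + \sqrt{100 - 17}\right) \left(-96 + 89\right) + \left(5 - \left(-20\right)^{2} + 2 \left(-20\right)\right)\right) 370 = \left(\left(-88 + \sqrt{83}\right) \left(-7\right) - 435\right) 370 = \left(\left(616 - 7 \sqrt{83}\right) - 435\right) 370 = \left(181 - 7 \sqrt{83}\right) 370 = 66970 - 2590 \sqrt{83}$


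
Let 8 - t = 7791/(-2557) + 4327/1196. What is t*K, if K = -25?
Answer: -567981825/3058172 ≈ -185.73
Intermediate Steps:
t = 22719273/3058172 (t = 8 - (7791/(-2557) + 4327/1196) = 8 - (7791*(-1/2557) + 4327*(1/1196)) = 8 - (-7791/2557 + 4327/1196) = 8 - 1*1746103/3058172 = 8 - 1746103/3058172 = 22719273/3058172 ≈ 7.4290)
t*K = (22719273/3058172)*(-25) = -567981825/3058172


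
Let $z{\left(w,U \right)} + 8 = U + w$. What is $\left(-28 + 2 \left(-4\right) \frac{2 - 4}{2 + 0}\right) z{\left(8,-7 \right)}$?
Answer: $140$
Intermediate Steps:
$z{\left(w,U \right)} = -8 + U + w$ ($z{\left(w,U \right)} = -8 + \left(U + w\right) = -8 + U + w$)
$\left(-28 + 2 \left(-4\right) \frac{2 - 4}{2 + 0}\right) z{\left(8,-7 \right)} = \left(-28 + 2 \left(-4\right) \frac{2 - 4}{2 + 0}\right) \left(-8 - 7 + 8\right) = \left(-28 - 8 \left(- \frac{2}{2}\right)\right) \left(-7\right) = \left(-28 - 8 \left(\left(-2\right) \frac{1}{2}\right)\right) \left(-7\right) = \left(-28 - -8\right) \left(-7\right) = \left(-28 + 8\right) \left(-7\right) = \left(-20\right) \left(-7\right) = 140$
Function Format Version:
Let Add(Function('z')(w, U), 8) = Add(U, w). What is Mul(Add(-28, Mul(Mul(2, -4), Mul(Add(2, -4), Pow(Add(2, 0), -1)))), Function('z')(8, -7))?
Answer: 140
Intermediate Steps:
Function('z')(w, U) = Add(-8, U, w) (Function('z')(w, U) = Add(-8, Add(U, w)) = Add(-8, U, w))
Mul(Add(-28, Mul(Mul(2, -4), Mul(Add(2, -4), Pow(Add(2, 0), -1)))), Function('z')(8, -7)) = Mul(Add(-28, Mul(Mul(2, -4), Mul(Add(2, -4), Pow(Add(2, 0), -1)))), Add(-8, -7, 8)) = Mul(Add(-28, Mul(-8, Mul(-2, Pow(2, -1)))), -7) = Mul(Add(-28, Mul(-8, Mul(-2, Rational(1, 2)))), -7) = Mul(Add(-28, Mul(-8, -1)), -7) = Mul(Add(-28, 8), -7) = Mul(-20, -7) = 140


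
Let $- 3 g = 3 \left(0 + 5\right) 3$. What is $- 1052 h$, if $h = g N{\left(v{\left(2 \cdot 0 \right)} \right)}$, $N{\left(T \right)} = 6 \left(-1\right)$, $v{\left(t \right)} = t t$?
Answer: $-94680$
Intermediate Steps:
$v{\left(t \right)} = t^{2}$
$N{\left(T \right)} = -6$
$g = -15$ ($g = - \frac{3 \left(0 + 5\right) 3}{3} = - \frac{3 \cdot 5 \cdot 3}{3} = - \frac{3 \cdot 15}{3} = \left(- \frac{1}{3}\right) 45 = -15$)
$h = 90$ ($h = \left(-15\right) \left(-6\right) = 90$)
$- 1052 h = \left(-1052\right) 90 = -94680$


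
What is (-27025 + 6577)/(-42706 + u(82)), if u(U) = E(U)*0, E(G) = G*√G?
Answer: 10224/21353 ≈ 0.47881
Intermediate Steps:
E(G) = G^(3/2)
u(U) = 0 (u(U) = U^(3/2)*0 = 0)
(-27025 + 6577)/(-42706 + u(82)) = (-27025 + 6577)/(-42706 + 0) = -20448/(-42706) = -20448*(-1/42706) = 10224/21353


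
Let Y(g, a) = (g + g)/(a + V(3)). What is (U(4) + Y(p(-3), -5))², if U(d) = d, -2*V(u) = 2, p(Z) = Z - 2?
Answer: 289/9 ≈ 32.111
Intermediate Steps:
p(Z) = -2 + Z
V(u) = -1 (V(u) = -½*2 = -1)
Y(g, a) = 2*g/(-1 + a) (Y(g, a) = (g + g)/(a - 1) = (2*g)/(-1 + a) = 2*g/(-1 + a))
(U(4) + Y(p(-3), -5))² = (4 + 2*(-2 - 3)/(-1 - 5))² = (4 + 2*(-5)/(-6))² = (4 + 2*(-5)*(-⅙))² = (4 + 5/3)² = (17/3)² = 289/9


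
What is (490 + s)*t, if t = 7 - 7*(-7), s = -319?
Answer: 9576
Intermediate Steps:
t = 56 (t = 7 + 49 = 56)
(490 + s)*t = (490 - 319)*56 = 171*56 = 9576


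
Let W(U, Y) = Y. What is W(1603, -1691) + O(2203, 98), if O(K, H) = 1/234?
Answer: -395693/234 ≈ -1691.0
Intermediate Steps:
O(K, H) = 1/234
W(1603, -1691) + O(2203, 98) = -1691 + 1/234 = -395693/234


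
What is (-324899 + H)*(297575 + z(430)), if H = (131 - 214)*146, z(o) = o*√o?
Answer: -100287833775 - 144917310*√430 ≈ -1.0329e+11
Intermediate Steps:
z(o) = o^(3/2)
H = -12118 (H = -83*146 = -12118)
(-324899 + H)*(297575 + z(430)) = (-324899 - 12118)*(297575 + 430^(3/2)) = -337017*(297575 + 430*√430) = -100287833775 - 144917310*√430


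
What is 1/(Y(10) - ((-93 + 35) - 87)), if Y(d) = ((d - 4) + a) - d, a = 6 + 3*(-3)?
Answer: 1/138 ≈ 0.0072464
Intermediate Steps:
a = -3 (a = 6 - 9 = -3)
Y(d) = -7 (Y(d) = ((d - 4) - 3) - d = ((-4 + d) - 3) - d = (-7 + d) - d = -7)
1/(Y(10) - ((-93 + 35) - 87)) = 1/(-7 - ((-93 + 35) - 87)) = 1/(-7 - (-58 - 87)) = 1/(-7 - 1*(-145)) = 1/(-7 + 145) = 1/138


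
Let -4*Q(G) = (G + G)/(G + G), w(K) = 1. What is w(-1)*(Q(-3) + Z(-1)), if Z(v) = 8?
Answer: 31/4 ≈ 7.7500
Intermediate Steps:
Q(G) = -¼ (Q(G) = -(G + G)/(4*(G + G)) = -2*G/(4*(2*G)) = -2*G*1/(2*G)/4 = -¼*1 = -¼)
w(-1)*(Q(-3) + Z(-1)) = 1*(-¼ + 8) = 1*(31/4) = 31/4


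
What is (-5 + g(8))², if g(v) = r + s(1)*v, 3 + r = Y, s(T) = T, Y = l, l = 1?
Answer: 1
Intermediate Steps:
Y = 1
r = -2 (r = -3 + 1 = -2)
g(v) = -2 + v (g(v) = -2 + 1*v = -2 + v)
(-5 + g(8))² = (-5 + (-2 + 8))² = (-5 + 6)² = 1² = 1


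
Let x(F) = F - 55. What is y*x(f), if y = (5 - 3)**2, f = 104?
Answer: 196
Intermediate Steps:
x(F) = -55 + F
y = 4 (y = 2**2 = 4)
y*x(f) = 4*(-55 + 104) = 4*49 = 196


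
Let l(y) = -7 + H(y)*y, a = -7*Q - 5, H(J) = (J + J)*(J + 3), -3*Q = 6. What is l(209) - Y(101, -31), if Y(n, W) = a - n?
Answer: 18520829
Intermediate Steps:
Q = -2 (Q = -⅓*6 = -2)
H(J) = 2*J*(3 + J) (H(J) = (2*J)*(3 + J) = 2*J*(3 + J))
a = 9 (a = -7*(-2) - 5 = 14 - 5 = 9)
l(y) = -7 + 2*y²*(3 + y) (l(y) = -7 + (2*y*(3 + y))*y = -7 + 2*y²*(3 + y))
Y(n, W) = 9 - n
l(209) - Y(101, -31) = (-7 + 2*209²*(3 + 209)) - (9 - 1*101) = (-7 + 2*43681*212) - (9 - 101) = (-7 + 18520744) - 1*(-92) = 18520737 + 92 = 18520829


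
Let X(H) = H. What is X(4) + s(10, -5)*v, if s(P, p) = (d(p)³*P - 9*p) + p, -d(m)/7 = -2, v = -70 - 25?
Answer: -2610596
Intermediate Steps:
v = -95
d(m) = 14 (d(m) = -7*(-2) = 14)
s(P, p) = -8*p + 2744*P (s(P, p) = (14³*P - 9*p) + p = (2744*P - 9*p) + p = (-9*p + 2744*P) + p = -8*p + 2744*P)
X(4) + s(10, -5)*v = 4 + (-8*(-5) + 2744*10)*(-95) = 4 + (40 + 27440)*(-95) = 4 + 27480*(-95) = 4 - 2610600 = -2610596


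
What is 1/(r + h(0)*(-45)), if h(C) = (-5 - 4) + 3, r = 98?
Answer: 1/368 ≈ 0.0027174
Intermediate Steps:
h(C) = -6 (h(C) = -9 + 3 = -6)
1/(r + h(0)*(-45)) = 1/(98 - 6*(-45)) = 1/(98 + 270) = 1/368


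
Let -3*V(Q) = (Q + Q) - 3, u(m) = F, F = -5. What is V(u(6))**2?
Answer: 169/9 ≈ 18.778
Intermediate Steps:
u(m) = -5
V(Q) = 1 - 2*Q/3 (V(Q) = -((Q + Q) - 3)/3 = -(2*Q - 3)/3 = -(-3 + 2*Q)/3 = 1 - 2*Q/3)
V(u(6))**2 = (1 - 2/3*(-5))**2 = (1 + 10/3)**2 = (13/3)**2 = 169/9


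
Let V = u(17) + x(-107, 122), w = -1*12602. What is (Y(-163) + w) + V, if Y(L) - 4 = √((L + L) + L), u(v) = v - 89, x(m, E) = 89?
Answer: -12581 + I*√489 ≈ -12581.0 + 22.113*I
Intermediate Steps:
u(v) = -89 + v
w = -12602
V = 17 (V = (-89 + 17) + 89 = -72 + 89 = 17)
Y(L) = 4 + √3*√L (Y(L) = 4 + √((L + L) + L) = 4 + √(2*L + L) = 4 + √(3*L) = 4 + √3*√L)
(Y(-163) + w) + V = ((4 + √3*√(-163)) - 12602) + 17 = ((4 + √3*(I*√163)) - 12602) + 17 = ((4 + I*√489) - 12602) + 17 = (-12598 + I*√489) + 17 = -12581 + I*√489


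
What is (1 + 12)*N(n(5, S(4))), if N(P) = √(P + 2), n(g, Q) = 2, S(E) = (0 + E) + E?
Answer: 26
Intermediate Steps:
S(E) = 2*E (S(E) = E + E = 2*E)
N(P) = √(2 + P)
(1 + 12)*N(n(5, S(4))) = (1 + 12)*√(2 + 2) = 13*√4 = 13*2 = 26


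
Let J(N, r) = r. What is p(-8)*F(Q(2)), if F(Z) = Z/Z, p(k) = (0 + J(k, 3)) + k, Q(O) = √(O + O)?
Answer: -5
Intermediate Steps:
Q(O) = √2*√O (Q(O) = √(2*O) = √2*√O)
p(k) = 3 + k (p(k) = (0 + 3) + k = 3 + k)
F(Z) = 1
p(-8)*F(Q(2)) = (3 - 8)*1 = -5*1 = -5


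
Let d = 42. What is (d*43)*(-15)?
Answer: -27090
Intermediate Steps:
(d*43)*(-15) = (42*43)*(-15) = 1806*(-15) = -27090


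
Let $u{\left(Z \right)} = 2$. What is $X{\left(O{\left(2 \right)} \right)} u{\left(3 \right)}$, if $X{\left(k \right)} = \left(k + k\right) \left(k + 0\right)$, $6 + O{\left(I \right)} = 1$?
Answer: $100$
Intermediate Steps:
$O{\left(I \right)} = -5$ ($O{\left(I \right)} = -6 + 1 = -5$)
$X{\left(k \right)} = 2 k^{2}$ ($X{\left(k \right)} = 2 k k = 2 k^{2}$)
$X{\left(O{\left(2 \right)} \right)} u{\left(3 \right)} = 2 \left(-5\right)^{2} \cdot 2 = 2 \cdot 25 \cdot 2 = 50 \cdot 2 = 100$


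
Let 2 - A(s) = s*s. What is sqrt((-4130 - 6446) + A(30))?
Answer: I*sqrt(11474) ≈ 107.12*I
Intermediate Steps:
A(s) = 2 - s**2 (A(s) = 2 - s*s = 2 - s**2)
sqrt((-4130 - 6446) + A(30)) = sqrt((-4130 - 6446) + (2 - 1*30**2)) = sqrt(-10576 + (2 - 1*900)) = sqrt(-10576 + (2 - 900)) = sqrt(-10576 - 898) = sqrt(-11474) = I*sqrt(11474)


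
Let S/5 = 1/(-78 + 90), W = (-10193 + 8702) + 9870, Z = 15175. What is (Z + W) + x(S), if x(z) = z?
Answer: 282653/12 ≈ 23554.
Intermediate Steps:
W = 8379 (W = -1491 + 9870 = 8379)
S = 5/12 (S = 5/(-78 + 90) = 5/12 ≈ 0.41667)
(Z + W) + x(S) = (15175 + 8379) + 5/12 = 23554 + 5/12 = 282653/12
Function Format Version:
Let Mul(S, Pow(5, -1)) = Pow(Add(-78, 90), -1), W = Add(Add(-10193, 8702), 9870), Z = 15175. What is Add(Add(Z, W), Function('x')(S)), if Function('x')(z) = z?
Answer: Rational(282653, 12) ≈ 23554.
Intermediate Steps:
W = 8379 (W = Add(-1491, 9870) = 8379)
S = Rational(5, 12) (S = Mul(5, Pow(Add(-78, 90), -1)) = Mul(5, Pow(12, -1)) = Mul(5, Rational(1, 12)) = Rational(5, 12) ≈ 0.41667)
Add(Add(Z, W), Function('x')(S)) = Add(Add(15175, 8379), Rational(5, 12)) = Add(23554, Rational(5, 12)) = Rational(282653, 12)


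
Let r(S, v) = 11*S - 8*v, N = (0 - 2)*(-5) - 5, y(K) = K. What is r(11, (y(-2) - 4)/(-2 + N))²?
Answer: 18769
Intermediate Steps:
N = 5 (N = -2*(-5) - 5 = 10 - 5 = 5)
r(S, v) = -8*v + 11*S
r(11, (y(-2) - 4)/(-2 + N))² = (-8*(-2 - 4)/(-2 + 5) + 11*11)² = (-(-48)/3 + 121)² = (-8*(-2) + 121)² = (16 + 121)² = 137² = 18769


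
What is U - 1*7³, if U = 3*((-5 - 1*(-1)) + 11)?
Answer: -322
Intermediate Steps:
U = 21 (U = 3*((-5 + 1) + 11) = 3*(-4 + 11) = 3*7 = 21)
U - 1*7³ = 21 - 1*7³ = 21 - 1*343 = 21 - 343 = -322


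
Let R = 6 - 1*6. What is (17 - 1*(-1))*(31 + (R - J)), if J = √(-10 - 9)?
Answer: 558 - 18*I*√19 ≈ 558.0 - 78.46*I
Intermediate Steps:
R = 0 (R = 6 - 6 = 0)
J = I*√19 (J = √(-19) = I*√19 ≈ 4.3589*I)
(17 - 1*(-1))*(31 + (R - J)) = (17 - 1*(-1))*(31 + (0 - I*√19)) = (17 + 1)*(31 + (0 - I*√19)) = 18*(31 - I*√19) = 558 - 18*I*√19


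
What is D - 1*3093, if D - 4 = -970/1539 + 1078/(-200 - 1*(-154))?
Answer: -110193164/35397 ≈ -3113.1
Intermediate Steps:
D = -710243/35397 (D = 4 + (-970/1539 + 1078/(-200 - 1*(-154))) = 4 + (-970*1/1539 + 1078/(-200 + 154)) = 4 + (-970/1539 + 1078/(-46)) = 4 + (-970/1539 + 1078*(-1/46)) = 4 + (-970/1539 - 539/23) = 4 - 851831/35397 = -710243/35397 ≈ -20.065)
D - 1*3093 = -710243/35397 - 1*3093 = -710243/35397 - 3093 = -110193164/35397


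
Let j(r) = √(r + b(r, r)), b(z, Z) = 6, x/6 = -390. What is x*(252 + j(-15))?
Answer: -589680 - 7020*I ≈ -5.8968e+5 - 7020.0*I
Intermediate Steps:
x = -2340 (x = 6*(-390) = -2340)
j(r) = √(6 + r) (j(r) = √(r + 6) = √(6 + r))
x*(252 + j(-15)) = -2340*(252 + √(6 - 15)) = -2340*(252 + √(-9)) = -2340*(252 + 3*I) = -589680 - 7020*I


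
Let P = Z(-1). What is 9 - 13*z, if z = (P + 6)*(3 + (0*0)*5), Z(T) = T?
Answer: -186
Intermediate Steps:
P = -1
z = 15 (z = (-1 + 6)*(3 + (0*0)*5) = 5*(3 + 0*5) = 5*(3 + 0) = 5*3 = 15)
9 - 13*z = 9 - 13*15 = 9 - 195 = -186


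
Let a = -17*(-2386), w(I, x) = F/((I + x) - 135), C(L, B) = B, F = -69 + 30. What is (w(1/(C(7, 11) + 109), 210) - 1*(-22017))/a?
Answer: 198170337/365098562 ≈ 0.54279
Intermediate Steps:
F = -39
w(I, x) = -39/(-135 + I + x) (w(I, x) = -39/((I + x) - 135) = -39/(-135 + I + x))
a = 40562
(w(1/(C(7, 11) + 109), 210) - 1*(-22017))/a = (-39/(-135 + 1/(11 + 109) + 210) - 1*(-22017))/40562 = (-39/(-135 + 1/120 + 210) + 22017)*(1/40562) = (-39/9001/120 + 22017)*(1/40562) = (-39*120/9001 + 22017)*(1/40562) = (-4680/9001 + 22017)*(1/40562) = (198170337/9001)*(1/40562) = 198170337/365098562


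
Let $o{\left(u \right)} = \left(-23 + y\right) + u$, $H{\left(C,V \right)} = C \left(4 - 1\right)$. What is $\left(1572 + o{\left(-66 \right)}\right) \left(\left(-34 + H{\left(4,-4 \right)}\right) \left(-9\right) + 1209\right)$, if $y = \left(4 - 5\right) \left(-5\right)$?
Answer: $2093616$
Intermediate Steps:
$H{\left(C,V \right)} = 3 C$ ($H{\left(C,V \right)} = C 3 = 3 C$)
$y = 5$ ($y = \left(-1\right) \left(-5\right) = 5$)
$o{\left(u \right)} = -18 + u$ ($o{\left(u \right)} = \left(-23 + 5\right) + u = -18 + u$)
$\left(1572 + o{\left(-66 \right)}\right) \left(\left(-34 + H{\left(4,-4 \right)}\right) \left(-9\right) + 1209\right) = \left(1572 - 84\right) \left(\left(-34 + 3 \cdot 4\right) \left(-9\right) + 1209\right) = \left(1572 - 84\right) \left(\left(-34 + 12\right) \left(-9\right) + 1209\right) = 1488 \left(\left(-22\right) \left(-9\right) + 1209\right) = 1488 \left(198 + 1209\right) = 1488 \cdot 1407 = 2093616$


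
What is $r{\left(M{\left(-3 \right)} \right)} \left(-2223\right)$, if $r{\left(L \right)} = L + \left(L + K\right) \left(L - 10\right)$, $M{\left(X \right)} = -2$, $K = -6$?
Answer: $-208962$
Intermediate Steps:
$r{\left(L \right)} = L + \left(-10 + L\right) \left(-6 + L\right)$ ($r{\left(L \right)} = L + \left(L - 6\right) \left(L - 10\right) = L + \left(-6 + L\right) \left(-10 + L\right) = L + \left(-10 + L\right) \left(-6 + L\right)$)
$r{\left(M{\left(-3 \right)} \right)} \left(-2223\right) = \left(60 + \left(-2\right)^{2} - -30\right) \left(-2223\right) = \left(60 + 4 + 30\right) \left(-2223\right) = 94 \left(-2223\right) = -208962$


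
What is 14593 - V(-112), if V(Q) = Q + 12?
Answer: 14693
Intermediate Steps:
V(Q) = 12 + Q
14593 - V(-112) = 14593 - (12 - 112) = 14593 - 1*(-100) = 14593 + 100 = 14693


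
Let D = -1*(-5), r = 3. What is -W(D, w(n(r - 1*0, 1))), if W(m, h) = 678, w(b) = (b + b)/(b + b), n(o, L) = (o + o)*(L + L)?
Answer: -678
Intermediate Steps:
n(o, L) = 4*L*o (n(o, L) = (2*o)*(2*L) = 4*L*o)
w(b) = 1 (w(b) = (2*b)/((2*b)) = (2*b)*(1/(2*b)) = 1)
D = 5
-W(D, w(n(r - 1*0, 1))) = -1*678 = -678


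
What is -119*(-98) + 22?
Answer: 11684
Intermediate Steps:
-119*(-98) + 22 = 11662 + 22 = 11684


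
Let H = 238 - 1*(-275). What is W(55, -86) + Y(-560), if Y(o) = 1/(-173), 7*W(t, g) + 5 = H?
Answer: 87877/1211 ≈ 72.566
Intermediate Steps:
H = 513 (H = 238 + 275 = 513)
W(t, g) = 508/7 (W(t, g) = -5/7 + (⅐)*513 = -5/7 + 513/7 = 508/7)
Y(o) = -1/173
W(55, -86) + Y(-560) = 508/7 - 1/173 = 87877/1211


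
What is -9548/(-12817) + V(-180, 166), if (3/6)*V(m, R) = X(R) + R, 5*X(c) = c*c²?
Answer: 16754118232/9155 ≈ 1.8301e+6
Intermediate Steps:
X(c) = c³/5 (X(c) = (c*c²)/5 = c³/5)
V(m, R) = 2*R + 2*R³/5 (V(m, R) = 2*(R³/5 + R) = 2*(R + R³/5) = 2*R + 2*R³/5)
-9548/(-12817) + V(-180, 166) = -9548/(-12817) + (⅖)*166*(5 + 166²) = -9548*(-1/12817) + (⅖)*166*(5 + 27556) = 1364/1831 + (⅖)*166*27561 = 1364/1831 + 9150252/5 = 16754118232/9155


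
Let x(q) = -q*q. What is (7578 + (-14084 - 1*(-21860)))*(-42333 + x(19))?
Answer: -655523676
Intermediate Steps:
x(q) = -q²
(7578 + (-14084 - 1*(-21860)))*(-42333 + x(19)) = (7578 + (-14084 - 1*(-21860)))*(-42333 - 1*19²) = (7578 + (-14084 + 21860))*(-42333 - 1*361) = (7578 + 7776)*(-42333 - 361) = 15354*(-42694) = -655523676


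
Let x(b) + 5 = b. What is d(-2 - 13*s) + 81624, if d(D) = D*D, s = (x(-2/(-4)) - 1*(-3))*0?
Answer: 81628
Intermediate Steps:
x(b) = -5 + b
s = 0 (s = ((-5 - 2/(-4)) - 1*(-3))*0 = ((-5 - 2*(-¼)) + 3)*0 = ((-5 + ½) + 3)*0 = (-9/2 + 3)*0 = -3/2*0 = 0)
d(D) = D²
d(-2 - 13*s) + 81624 = (-2 - 13*0)² + 81624 = (-2 + 0)² + 81624 = (-2)² + 81624 = 4 + 81624 = 81628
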